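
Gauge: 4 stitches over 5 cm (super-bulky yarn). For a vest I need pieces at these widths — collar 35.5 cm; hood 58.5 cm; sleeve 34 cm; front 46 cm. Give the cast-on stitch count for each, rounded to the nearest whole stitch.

Rate = 4/5 = 0.8 sts per cm.
collar: 35.5 × 0.8 = 28.40 → 28.
hood: 58.5 × 0.8 = 46.80 → 47.
sleeve: 34 × 0.8 = 27.20 → 27.
front: 46 × 0.8 = 36.80 → 37.

collar 28; hood 47; sleeve 27; front 37.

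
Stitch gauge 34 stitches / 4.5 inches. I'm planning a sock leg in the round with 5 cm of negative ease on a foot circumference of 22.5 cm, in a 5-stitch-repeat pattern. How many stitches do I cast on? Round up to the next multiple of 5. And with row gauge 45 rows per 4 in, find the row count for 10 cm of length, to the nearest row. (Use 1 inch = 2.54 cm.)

Finished = 22.5 − 5 = 17.5 cm.
17.5 cm × 1/2.54 = 6.89 inches.
34/4.5 = 7.556 sts per in; 6.89 × 7.556 = 52.06 sts.
Next multiple of 5 → 55.
10 cm = 3.94 inches; × 11.25 = 44.29 → 44 rows.

Cast on 55 stitches; work 44 rows.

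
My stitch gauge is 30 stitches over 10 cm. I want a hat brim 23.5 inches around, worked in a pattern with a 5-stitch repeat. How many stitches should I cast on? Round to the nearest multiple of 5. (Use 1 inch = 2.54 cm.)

23.5 in = 23.5 × 2.54 = 59.69 cm.
30 / 10 = 3 sts/cm.
59.69 × 3 = 179.07 sts.
→ 180.

Cast on 180 stitches.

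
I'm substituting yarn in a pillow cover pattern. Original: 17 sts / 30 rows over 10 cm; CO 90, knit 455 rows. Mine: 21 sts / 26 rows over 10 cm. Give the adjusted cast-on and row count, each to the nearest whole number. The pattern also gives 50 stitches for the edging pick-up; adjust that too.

Stitches: 90 × 21/17 = 111.18 → 111.
Rows: 455 × 26/30 = 394.33 → 394.
edging pick-up: 50 × 21/17 = 61.76 → 62.

Cast on 111 stitches; work 394 rows; edging pick-up 62 stitches.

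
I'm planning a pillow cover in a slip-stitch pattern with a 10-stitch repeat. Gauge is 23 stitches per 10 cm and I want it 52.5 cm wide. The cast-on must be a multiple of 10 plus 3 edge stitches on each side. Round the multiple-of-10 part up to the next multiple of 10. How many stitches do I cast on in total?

23 / 10 = 2.3 sts per cm.
52.5 × 2.3 = 120.75 sts.
Less 6 edge sts → 114.75 for the repeat.
Next multiple of 10: 120.
Add back 6 edge sts → 126.

CO 126 sts.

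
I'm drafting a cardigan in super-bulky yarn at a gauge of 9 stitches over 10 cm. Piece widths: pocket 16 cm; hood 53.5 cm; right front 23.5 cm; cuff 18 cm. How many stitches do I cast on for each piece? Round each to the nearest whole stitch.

pocket 14; hood 48; right front 21; cuff 16.

Rate = 9/10 = 0.9 sts per cm.
pocket: 16 × 0.9 = 14.40 → 14.
hood: 53.5 × 0.9 = 48.15 → 48.
right front: 23.5 × 0.9 = 21.15 → 21.
cuff: 18 × 0.9 = 16.20 → 16.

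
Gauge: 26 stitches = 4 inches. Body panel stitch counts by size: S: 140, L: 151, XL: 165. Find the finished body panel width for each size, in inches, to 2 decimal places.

26/4 = 6.5 sts per in.
S: 140 / 6.5 = 21.538 → 21.54 in.
L: 151 / 6.5 = 23.231 → 23.23 in.
XL: 165 / 6.5 = 25.385 → 25.38 in.

S 21.54 inches; L 23.23 inches; XL 25.38 inches.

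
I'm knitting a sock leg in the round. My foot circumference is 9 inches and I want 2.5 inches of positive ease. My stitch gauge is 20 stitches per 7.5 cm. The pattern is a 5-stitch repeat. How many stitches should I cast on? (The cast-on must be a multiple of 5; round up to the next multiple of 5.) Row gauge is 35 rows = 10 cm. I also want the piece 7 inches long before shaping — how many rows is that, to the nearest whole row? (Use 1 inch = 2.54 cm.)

Cast on 80 stitches; work 62 rows.

Finished = 9 + 2.5 = 11.5 inches.
11.5 inches × 2.54 = 29.21 cm.
20/7.5 = 2.667 sts per cm; 29.21 × 2.667 = 77.89 sts.
Next multiple of 5 → 80.
7 inches = 17.78 cm; × 3.5 = 62.23 → 62 rows.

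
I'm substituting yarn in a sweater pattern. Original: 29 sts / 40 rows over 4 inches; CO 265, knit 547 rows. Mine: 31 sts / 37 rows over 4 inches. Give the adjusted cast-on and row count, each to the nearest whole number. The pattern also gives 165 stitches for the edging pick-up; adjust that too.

Stitches: 265 × 31/29 = 283.28 → 283.
Rows: 547 × 37/40 = 505.98 → 506.
edging pick-up: 165 × 31/29 = 176.38 → 176.

Cast on 283 stitches; work 506 rows; edging pick-up 176 stitches.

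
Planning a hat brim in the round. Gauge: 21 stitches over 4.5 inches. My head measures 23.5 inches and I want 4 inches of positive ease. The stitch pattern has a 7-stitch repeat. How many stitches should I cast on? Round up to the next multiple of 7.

Cast on 133 stitches.

Finished = 23.5 + 4 = 27.5 inches.
21 / 4.5 = 4.667 sts/in.
27.5 × 4.667 = 128.33 sts.
Next multiple of 7: 133.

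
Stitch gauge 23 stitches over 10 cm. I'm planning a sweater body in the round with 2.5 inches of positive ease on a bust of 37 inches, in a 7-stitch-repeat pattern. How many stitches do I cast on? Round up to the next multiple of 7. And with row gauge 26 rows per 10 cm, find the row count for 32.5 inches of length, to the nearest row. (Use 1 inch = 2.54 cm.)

Finished = 37 + 2.5 = 39.5 inches.
39.5 inches × 2.54 = 100.33 cm.
23/10 = 2.3 sts per cm; 100.33 × 2.3 = 230.76 sts.
Next multiple of 7 → 231.
32.5 inches = 82.55 cm; × 2.6 = 214.63 → 215 rows.

Cast on 231 stitches; work 215 rows.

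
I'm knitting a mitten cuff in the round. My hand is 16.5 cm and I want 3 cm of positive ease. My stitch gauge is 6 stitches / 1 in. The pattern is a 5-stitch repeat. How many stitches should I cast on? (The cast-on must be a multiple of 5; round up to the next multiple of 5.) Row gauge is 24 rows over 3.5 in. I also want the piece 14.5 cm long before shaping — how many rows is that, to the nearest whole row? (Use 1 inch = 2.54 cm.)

Cast on 50 stitches; work 39 rows.

Finished = 16.5 + 3 = 19.5 cm.
19.5 cm × 1/2.54 = 7.68 inches.
6/1 = 6 sts per in; 7.68 × 6 = 46.06 sts.
Next multiple of 5 → 50.
14.5 cm = 5.71 inches; × 6.857 = 39.15 → 39 rows.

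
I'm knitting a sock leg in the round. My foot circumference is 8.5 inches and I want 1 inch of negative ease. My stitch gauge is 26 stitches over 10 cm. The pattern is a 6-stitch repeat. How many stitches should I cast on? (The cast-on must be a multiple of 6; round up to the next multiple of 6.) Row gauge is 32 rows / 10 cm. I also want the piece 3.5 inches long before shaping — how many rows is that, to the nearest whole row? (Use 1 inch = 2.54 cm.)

Cast on 54 stitches; work 28 rows.

Finished = 8.5 − 1 = 7.5 inches.
7.5 inches × 2.54 = 19.05 cm.
26/10 = 2.6 sts per cm; 19.05 × 2.6 = 49.53 sts.
Next multiple of 6 → 54.
3.5 inches = 8.89 cm; × 3.2 = 28.45 → 28 rows.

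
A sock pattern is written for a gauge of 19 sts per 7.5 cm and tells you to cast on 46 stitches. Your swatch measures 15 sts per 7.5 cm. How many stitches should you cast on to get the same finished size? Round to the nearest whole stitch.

Scale factor = 15 / 19 = 0.789.
46 × 15 / 19 = 36.32 sts.
→ 36 sts.

36 stitches.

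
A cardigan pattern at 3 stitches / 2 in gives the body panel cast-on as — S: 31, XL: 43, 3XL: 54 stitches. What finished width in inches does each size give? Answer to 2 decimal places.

S 20.67 inches; XL 28.67 inches; 3XL 36.00 inches.

3/2 = 1.5 sts per in.
S: 31 / 1.5 = 20.667 → 20.67 in.
XL: 43 / 1.5 = 28.667 → 28.67 in.
3XL: 54 / 1.5 = 36.000 → 36.00 in.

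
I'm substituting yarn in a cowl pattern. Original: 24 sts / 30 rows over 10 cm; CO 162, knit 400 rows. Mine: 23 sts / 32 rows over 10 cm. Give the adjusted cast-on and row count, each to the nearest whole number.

Stitches: 162 × 23/24 = 155.25 → 155.
Rows: 400 × 32/30 = 426.67 → 427.

Cast on 155 stitches; work 427 rows.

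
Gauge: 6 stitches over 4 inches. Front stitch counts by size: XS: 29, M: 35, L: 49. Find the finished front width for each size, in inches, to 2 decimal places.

XS 19.33 inches; M 23.33 inches; L 32.67 inches.

6/4 = 1.5 sts per in.
XS: 29 / 1.5 = 19.333 → 19.33 in.
M: 35 / 1.5 = 23.333 → 23.33 in.
L: 49 / 1.5 = 32.667 → 32.67 in.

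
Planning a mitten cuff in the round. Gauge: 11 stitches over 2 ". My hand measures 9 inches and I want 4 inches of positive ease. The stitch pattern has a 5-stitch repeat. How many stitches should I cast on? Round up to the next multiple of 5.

75 stitches.

Finished = 9 + 4 = 13 inches.
11 / 2 = 5.5 sts/in.
13 × 5.5 = 71.50 sts.
Next multiple of 5: 75.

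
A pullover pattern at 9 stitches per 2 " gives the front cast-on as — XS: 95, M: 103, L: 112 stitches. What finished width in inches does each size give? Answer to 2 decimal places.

9/2 = 4.5 sts per in.
XS: 95 / 4.5 = 21.111 → 21.11 in.
M: 103 / 4.5 = 22.889 → 22.89 in.
L: 112 / 4.5 = 24.889 → 24.89 in.

XS 21.11 inches; M 22.89 inches; L 24.89 inches.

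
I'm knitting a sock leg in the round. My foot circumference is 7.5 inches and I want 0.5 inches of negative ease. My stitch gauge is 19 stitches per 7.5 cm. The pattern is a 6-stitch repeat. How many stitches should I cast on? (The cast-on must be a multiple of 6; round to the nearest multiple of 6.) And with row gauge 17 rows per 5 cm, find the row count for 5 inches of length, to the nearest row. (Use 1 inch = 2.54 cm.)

Cast on 48 stitches; work 43 rows.

Finished = 7.5 − 0.5 = 7 inches.
7 inches × 2.54 = 17.78 cm.
19/7.5 = 2.533 sts per cm; 17.78 × 2.533 = 45.04 sts.
Nearest multiple of 6 → 48.
5 inches = 12.70 cm; × 3.4 = 43.18 → 43 rows.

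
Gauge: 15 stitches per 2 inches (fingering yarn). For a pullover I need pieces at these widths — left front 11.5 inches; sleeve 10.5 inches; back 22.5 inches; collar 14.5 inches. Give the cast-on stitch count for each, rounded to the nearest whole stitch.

left front 86; sleeve 79; back 169; collar 109.

Rate = 15/2 = 7.5 sts per in.
left front: 11.5 × 7.5 = 86.25 → 86.
sleeve: 10.5 × 7.5 = 78.75 → 79.
back: 22.5 × 7.5 = 168.75 → 169.
collar: 14.5 × 7.5 = 108.75 → 109.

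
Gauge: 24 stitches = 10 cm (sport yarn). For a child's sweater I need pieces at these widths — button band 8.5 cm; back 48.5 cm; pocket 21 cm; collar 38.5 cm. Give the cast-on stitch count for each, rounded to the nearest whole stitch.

Rate = 24/10 = 2.4 sts per cm.
button band: 8.5 × 2.4 = 20.40 → 20.
back: 48.5 × 2.4 = 116.40 → 116.
pocket: 21 × 2.4 = 50.40 → 50.
collar: 38.5 × 2.4 = 92.40 → 92.

button band 20; back 116; pocket 50; collar 92.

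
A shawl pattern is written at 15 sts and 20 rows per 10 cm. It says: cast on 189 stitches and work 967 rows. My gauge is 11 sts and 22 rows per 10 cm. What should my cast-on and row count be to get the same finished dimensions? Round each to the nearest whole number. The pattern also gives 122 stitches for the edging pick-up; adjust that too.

Stitches: 189 × 11/15 = 138.60 → 139.
Rows: 967 × 22/20 = 1063.70 → 1064.
edging pick-up: 122 × 11/15 = 89.47 → 89.

Cast on 139 stitches; work 1064 rows; edging pick-up 89 stitches.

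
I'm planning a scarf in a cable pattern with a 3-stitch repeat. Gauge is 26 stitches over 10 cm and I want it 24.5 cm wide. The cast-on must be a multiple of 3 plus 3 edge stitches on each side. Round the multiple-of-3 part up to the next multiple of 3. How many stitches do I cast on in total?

26 / 10 = 2.6 sts per cm.
24.5 × 2.6 = 63.70 sts.
Less 6 edge sts → 57.70 for the repeat.
Next multiple of 3: 60.
Add back 6 edge sts → 66.

CO 66 sts.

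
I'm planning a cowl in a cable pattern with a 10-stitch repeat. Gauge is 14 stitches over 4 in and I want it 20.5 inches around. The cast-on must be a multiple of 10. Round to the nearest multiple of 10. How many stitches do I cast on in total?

CO 70 sts.

14 / 4 = 3.5 sts per inch.
20.5 × 3.5 = 71.75 sts.
Nearest multiple of 10: 70.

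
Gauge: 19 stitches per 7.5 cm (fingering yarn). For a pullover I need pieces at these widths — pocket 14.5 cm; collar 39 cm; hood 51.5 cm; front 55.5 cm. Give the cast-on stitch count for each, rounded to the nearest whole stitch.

Rate = 19/7.5 = 2.533 sts per cm.
pocket: 14.5 × 2.533 = 36.73 → 37.
collar: 39 × 2.533 = 98.80 → 99.
hood: 51.5 × 2.533 = 130.47 → 130.
front: 55.5 × 2.533 = 140.60 → 141.

pocket 37; collar 99; hood 130; front 141.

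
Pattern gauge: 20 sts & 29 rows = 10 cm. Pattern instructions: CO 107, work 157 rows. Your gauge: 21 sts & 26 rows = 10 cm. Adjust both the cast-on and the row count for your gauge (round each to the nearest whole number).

Cast on 112 stitches; work 141 rows.

Stitches: 107 × 21/20 = 112.35 → 112.
Rows: 157 × 26/29 = 140.76 → 141.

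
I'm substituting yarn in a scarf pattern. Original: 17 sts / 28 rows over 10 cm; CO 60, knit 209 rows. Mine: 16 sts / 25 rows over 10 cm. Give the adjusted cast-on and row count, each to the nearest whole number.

Stitches: 60 × 16/17 = 56.47 → 56.
Rows: 209 × 25/28 = 186.61 → 187.

Cast on 56 stitches; work 187 rows.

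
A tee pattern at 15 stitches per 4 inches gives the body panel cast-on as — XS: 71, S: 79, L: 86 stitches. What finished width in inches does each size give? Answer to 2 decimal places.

15/4 = 3.75 sts per in.
XS: 71 / 3.75 = 18.933 → 18.93 in.
S: 79 / 3.75 = 21.067 → 21.07 in.
L: 86 / 3.75 = 22.933 → 22.93 in.

XS 18.93 inches; S 21.07 inches; L 22.93 inches.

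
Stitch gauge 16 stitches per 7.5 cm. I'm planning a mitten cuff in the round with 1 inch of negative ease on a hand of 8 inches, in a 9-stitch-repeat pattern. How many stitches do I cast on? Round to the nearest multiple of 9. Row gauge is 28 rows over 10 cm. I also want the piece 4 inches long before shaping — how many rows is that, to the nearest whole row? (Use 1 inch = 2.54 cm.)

Cast on 36 stitches; work 28 rows.

Finished = 8 − 1 = 7 inches.
7 inches × 2.54 = 17.78 cm.
16/7.5 = 2.133 sts per cm; 17.78 × 2.133 = 37.93 sts.
Nearest multiple of 9 → 36.
4 inches = 10.16 cm; × 2.8 = 28.45 → 28 rows.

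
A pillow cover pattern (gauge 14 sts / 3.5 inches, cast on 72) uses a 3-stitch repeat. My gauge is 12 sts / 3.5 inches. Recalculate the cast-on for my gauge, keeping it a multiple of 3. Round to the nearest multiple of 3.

63 stitches.

72 × 12 / 14 = 61.71.
Nearest multiple of 3: 63.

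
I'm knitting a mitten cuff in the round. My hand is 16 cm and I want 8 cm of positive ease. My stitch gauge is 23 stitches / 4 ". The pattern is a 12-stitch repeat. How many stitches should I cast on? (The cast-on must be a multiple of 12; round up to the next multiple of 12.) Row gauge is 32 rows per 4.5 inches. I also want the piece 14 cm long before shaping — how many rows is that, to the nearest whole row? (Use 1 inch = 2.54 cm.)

Finished = 16 + 8 = 24 cm.
24 cm × 1/2.54 = 9.45 inches.
23/4 = 5.75 sts per in; 9.45 × 5.75 = 54.33 sts.
Next multiple of 12 → 60.
14 cm = 5.51 inches; × 7.111 = 39.20 → 39 rows.

Cast on 60 stitches; work 39 rows.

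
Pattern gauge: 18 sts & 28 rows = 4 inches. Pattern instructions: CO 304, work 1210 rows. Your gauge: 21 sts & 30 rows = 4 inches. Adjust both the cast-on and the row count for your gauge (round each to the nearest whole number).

Cast on 355 stitches; work 1296 rows.

Stitches: 304 × 21/18 = 354.67 → 355.
Rows: 1210 × 30/28 = 1296.43 → 1296.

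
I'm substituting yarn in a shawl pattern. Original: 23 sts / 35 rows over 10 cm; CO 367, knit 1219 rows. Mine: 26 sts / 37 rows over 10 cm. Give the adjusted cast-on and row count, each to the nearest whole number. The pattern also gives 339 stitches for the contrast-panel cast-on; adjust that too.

Cast on 415 stitches; work 1289 rows; contrast-panel cast-on 383 stitches.

Stitches: 367 × 26/23 = 414.87 → 415.
Rows: 1219 × 37/35 = 1288.66 → 1289.
contrast-panel cast-on: 339 × 26/23 = 383.22 → 383.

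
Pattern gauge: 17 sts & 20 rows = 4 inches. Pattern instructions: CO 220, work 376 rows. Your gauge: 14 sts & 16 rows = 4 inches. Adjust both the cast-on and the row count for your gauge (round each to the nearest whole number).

Stitches: 220 × 14/17 = 181.18 → 181.
Rows: 376 × 16/20 = 300.80 → 301.

Cast on 181 stitches; work 301 rows.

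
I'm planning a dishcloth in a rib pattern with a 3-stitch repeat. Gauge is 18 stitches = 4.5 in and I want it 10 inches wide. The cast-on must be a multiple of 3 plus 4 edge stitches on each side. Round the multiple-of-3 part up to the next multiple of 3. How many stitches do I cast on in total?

18 / 4.5 = 4 sts per inch.
10 × 4 = 40.00 sts.
Less 8 edge sts → 32.00 for the repeat.
Next multiple of 3: 33.
Add back 8 edge sts → 41.

CO 41 sts.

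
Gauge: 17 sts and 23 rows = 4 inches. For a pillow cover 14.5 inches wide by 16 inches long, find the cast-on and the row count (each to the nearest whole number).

Cast on 62 stitches and work 92 rows.

Stitch gauge = 17/4 = 4.25 sts/in; 14.5 × 4.25 = 61.62 → 62 sts.
Row gauge = 23/4 = 5.75 rows/in; 16 × 5.75 = 92.00 → 92 rows.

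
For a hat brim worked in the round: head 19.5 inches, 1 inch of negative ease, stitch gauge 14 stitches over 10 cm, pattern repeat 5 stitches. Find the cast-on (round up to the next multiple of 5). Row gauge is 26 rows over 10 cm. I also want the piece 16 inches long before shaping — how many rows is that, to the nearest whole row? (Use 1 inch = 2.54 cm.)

Cast on 70 stitches; work 106 rows.

Finished = 19.5 − 1 = 18.5 inches.
18.5 inches × 2.54 = 46.99 cm.
14/10 = 1.4 sts per cm; 46.99 × 1.4 = 65.79 sts.
Next multiple of 5 → 70.
16 inches = 40.64 cm; × 2.6 = 105.66 → 106 rows.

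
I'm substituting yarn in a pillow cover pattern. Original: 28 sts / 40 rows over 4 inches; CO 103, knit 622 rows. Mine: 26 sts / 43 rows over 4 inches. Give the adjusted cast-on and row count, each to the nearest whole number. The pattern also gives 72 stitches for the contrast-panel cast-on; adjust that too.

Cast on 96 stitches; work 669 rows; contrast-panel cast-on 67 stitches.

Stitches: 103 × 26/28 = 95.64 → 96.
Rows: 622 × 43/40 = 668.65 → 669.
contrast-panel cast-on: 72 × 26/28 = 66.86 → 67.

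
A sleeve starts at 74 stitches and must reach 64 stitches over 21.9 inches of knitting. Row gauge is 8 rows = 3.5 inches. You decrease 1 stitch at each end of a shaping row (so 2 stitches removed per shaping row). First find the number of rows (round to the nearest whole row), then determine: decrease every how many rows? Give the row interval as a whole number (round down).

Decrease every 10th row.

Rows = 21.9 × 2.286 = 50.1 → 50 rows.
Stitches to remove: 10 → 5 shaping rows (at 2 st each).
50 / 5 = 10.00 → every 10 rows.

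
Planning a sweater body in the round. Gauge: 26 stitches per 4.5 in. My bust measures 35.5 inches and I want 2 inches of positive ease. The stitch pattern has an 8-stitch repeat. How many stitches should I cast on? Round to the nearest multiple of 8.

Cast on 216 stitches.

Finished = 35.5 + 2 = 37.5 inches.
26 / 4.5 = 5.778 sts/in.
37.5 × 5.778 = 216.67 sts.
Nearest multiple of 8: 216.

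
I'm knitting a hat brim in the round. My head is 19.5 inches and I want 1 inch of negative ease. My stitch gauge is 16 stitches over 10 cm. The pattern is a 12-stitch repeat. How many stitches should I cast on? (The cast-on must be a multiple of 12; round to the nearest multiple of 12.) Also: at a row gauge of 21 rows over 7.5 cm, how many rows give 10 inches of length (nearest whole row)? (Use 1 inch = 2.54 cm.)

Finished = 19.5 − 1 = 18.5 inches.
18.5 inches × 2.54 = 46.99 cm.
16/10 = 1.6 sts per cm; 46.99 × 1.6 = 75.18 sts.
Nearest multiple of 12 → 72.
10 inches = 25.40 cm; × 2.8 = 71.12 → 71 rows.

Cast on 72 stitches; work 71 rows.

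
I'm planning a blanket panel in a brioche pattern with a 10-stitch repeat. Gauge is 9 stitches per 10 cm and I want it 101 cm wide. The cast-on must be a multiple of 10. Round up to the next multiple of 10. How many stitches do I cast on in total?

100 stitches.

9 / 10 = 0.9 sts per cm.
101 × 0.9 = 90.90 sts.
Next multiple of 10: 100.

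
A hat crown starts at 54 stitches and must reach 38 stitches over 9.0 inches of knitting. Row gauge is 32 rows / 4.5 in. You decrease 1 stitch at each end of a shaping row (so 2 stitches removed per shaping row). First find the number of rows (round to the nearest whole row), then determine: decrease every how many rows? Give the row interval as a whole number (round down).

Rows = 9.0 × 7.111 = 64.0 → 64 rows.
Stitches to remove: 16 → 8 shaping rows (at 2 st each).
64 / 8 = 8.00 → every 8 rows.

Decrease every 8th row.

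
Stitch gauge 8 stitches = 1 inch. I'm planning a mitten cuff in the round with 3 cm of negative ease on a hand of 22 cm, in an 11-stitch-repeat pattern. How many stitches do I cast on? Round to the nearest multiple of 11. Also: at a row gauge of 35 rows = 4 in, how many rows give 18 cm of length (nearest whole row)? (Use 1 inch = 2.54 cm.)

Cast on 55 stitches; work 62 rows.

Finished = 22 − 3 = 19 cm.
19 cm × 1/2.54 = 7.48 inches.
8/1 = 8 sts per in; 7.48 × 8 = 59.84 sts.
Nearest multiple of 11 → 55.
18 cm = 7.09 inches; × 8.75 = 62.01 → 62 rows.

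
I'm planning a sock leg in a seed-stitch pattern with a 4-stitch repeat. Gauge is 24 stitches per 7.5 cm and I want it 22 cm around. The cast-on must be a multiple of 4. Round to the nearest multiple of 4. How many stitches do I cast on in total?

24 / 7.5 = 3.2 sts per cm.
22 × 3.2 = 70.40 sts.
Nearest multiple of 4: 72.

CO 72 sts.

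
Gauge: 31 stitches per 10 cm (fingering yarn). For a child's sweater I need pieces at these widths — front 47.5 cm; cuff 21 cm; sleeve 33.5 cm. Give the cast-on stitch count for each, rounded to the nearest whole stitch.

Rate = 31/10 = 3.1 sts per cm.
front: 47.5 × 3.1 = 147.25 → 147.
cuff: 21 × 3.1 = 65.10 → 65.
sleeve: 33.5 × 3.1 = 103.85 → 104.

front 147; cuff 65; sleeve 104.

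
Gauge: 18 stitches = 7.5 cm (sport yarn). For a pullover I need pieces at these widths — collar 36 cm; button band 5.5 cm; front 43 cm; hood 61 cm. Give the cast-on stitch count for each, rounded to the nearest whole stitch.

Rate = 18/7.5 = 2.4 sts per cm.
collar: 36 × 2.4 = 86.40 → 86.
button band: 5.5 × 2.4 = 13.20 → 13.
front: 43 × 2.4 = 103.20 → 103.
hood: 61 × 2.4 = 146.40 → 146.

collar 86; button band 13; front 103; hood 146.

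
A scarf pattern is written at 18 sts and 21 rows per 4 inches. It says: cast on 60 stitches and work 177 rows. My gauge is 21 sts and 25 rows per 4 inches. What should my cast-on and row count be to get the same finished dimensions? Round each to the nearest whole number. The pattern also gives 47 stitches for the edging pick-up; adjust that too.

Stitches: 60 × 21/18 = 70.00 → 70.
Rows: 177 × 25/21 = 210.71 → 211.
edging pick-up: 47 × 21/18 = 54.83 → 55.

Cast on 70 stitches; work 211 rows; edging pick-up 55 stitches.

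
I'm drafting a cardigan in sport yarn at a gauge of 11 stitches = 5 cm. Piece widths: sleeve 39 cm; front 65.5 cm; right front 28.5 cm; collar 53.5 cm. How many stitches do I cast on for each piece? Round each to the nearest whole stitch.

sleeve 86; front 144; right front 63; collar 118.

Rate = 11/5 = 2.2 sts per cm.
sleeve: 39 × 2.2 = 85.80 → 86.
front: 65.5 × 2.2 = 144.10 → 144.
right front: 28.5 × 2.2 = 62.70 → 63.
collar: 53.5 × 2.2 = 117.70 → 118.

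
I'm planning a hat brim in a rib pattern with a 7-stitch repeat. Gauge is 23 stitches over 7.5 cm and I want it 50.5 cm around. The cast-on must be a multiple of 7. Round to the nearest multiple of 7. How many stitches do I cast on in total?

23 / 7.5 = 3.067 sts per cm.
50.5 × 3.067 = 154.87 sts.
Nearest multiple of 7: 154.

Cast on 154 stitches.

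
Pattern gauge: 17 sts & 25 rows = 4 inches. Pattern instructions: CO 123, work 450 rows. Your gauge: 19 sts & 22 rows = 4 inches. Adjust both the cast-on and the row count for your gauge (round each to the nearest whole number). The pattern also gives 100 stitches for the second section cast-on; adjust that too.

Stitches: 123 × 19/17 = 137.47 → 137.
Rows: 450 × 22/25 = 396.00 → 396.
second section cast-on: 100 × 19/17 = 111.76 → 112.

Cast on 137 stitches; work 396 rows; second section cast-on 112 stitches.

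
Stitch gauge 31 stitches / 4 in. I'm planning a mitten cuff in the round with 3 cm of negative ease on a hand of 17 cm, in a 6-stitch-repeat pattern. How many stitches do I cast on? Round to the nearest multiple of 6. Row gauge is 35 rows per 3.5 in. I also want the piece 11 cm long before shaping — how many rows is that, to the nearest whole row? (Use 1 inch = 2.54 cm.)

Cast on 42 stitches; work 43 rows.

Finished = 17 − 3 = 14 cm.
14 cm × 1/2.54 = 5.51 inches.
31/4 = 7.75 sts per in; 5.51 × 7.75 = 42.72 sts.
Nearest multiple of 6 → 42.
11 cm = 4.33 inches; × 10 = 43.31 → 43 rows.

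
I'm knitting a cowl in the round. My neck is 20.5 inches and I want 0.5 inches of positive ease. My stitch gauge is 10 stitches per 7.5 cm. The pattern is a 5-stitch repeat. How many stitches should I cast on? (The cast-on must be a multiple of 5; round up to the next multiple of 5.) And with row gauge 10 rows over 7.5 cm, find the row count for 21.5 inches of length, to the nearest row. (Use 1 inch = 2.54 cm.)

Finished = 20.5 + 0.5 = 21 inches.
21 inches × 2.54 = 53.34 cm.
10/7.5 = 1.333 sts per cm; 53.34 × 1.333 = 71.12 sts.
Next multiple of 5 → 75.
21.5 inches = 54.61 cm; × 1.333 = 72.81 → 73 rows.

Cast on 75 stitches; work 73 rows.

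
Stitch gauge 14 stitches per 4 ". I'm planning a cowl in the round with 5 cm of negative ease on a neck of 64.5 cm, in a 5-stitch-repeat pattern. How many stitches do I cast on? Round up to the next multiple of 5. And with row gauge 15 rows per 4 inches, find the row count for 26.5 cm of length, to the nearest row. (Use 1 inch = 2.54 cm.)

Cast on 85 stitches; work 39 rows.

Finished = 64.5 − 5 = 59.5 cm.
59.5 cm × 1/2.54 = 23.43 inches.
14/4 = 3.5 sts per in; 23.43 × 3.5 = 81.99 sts.
Next multiple of 5 → 85.
26.5 cm = 10.43 inches; × 3.75 = 39.12 → 39 rows.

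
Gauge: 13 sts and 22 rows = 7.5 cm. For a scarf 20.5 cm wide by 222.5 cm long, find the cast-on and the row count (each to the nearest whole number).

Cast on 36 stitches and work 653 rows.

Stitch gauge = 13/7.5 = 1.733 sts/cm; 20.5 × 1.733 = 35.53 → 36 sts.
Row gauge = 22/7.5 = 2.933 rows/cm; 222.5 × 2.933 = 652.67 → 653 rows.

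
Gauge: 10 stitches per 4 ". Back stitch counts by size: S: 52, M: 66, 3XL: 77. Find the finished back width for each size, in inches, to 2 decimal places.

10/4 = 2.5 sts per in.
S: 52 / 2.5 = 20.800 → 20.80 in.
M: 66 / 2.5 = 26.400 → 26.40 in.
3XL: 77 / 2.5 = 30.800 → 30.80 in.

S 20.80 inches; M 26.40 inches; 3XL 30.80 inches.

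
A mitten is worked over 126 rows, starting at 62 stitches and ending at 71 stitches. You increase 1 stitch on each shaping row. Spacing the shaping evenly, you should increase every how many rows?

Stitches to add: |71 − 62| = 9.
Shaping rows needed: 9 / 1 = 9.
126 rows / 9 = every 14 rows.

Increase every 14th row.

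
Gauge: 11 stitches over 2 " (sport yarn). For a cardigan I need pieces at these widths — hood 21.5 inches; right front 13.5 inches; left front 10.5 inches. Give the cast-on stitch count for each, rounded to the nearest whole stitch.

Rate = 11/2 = 5.5 sts per in.
hood: 21.5 × 5.5 = 118.25 → 118.
right front: 13.5 × 5.5 = 74.25 → 74.
left front: 10.5 × 5.5 = 57.75 → 58.

hood 118; right front 74; left front 58.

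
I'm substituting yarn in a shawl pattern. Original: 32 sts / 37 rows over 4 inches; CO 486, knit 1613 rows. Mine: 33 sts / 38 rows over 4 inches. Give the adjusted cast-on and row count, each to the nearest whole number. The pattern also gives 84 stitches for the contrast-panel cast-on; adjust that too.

Stitches: 486 × 33/32 = 501.19 → 501.
Rows: 1613 × 38/37 = 1656.59 → 1657.
contrast-panel cast-on: 84 × 33/32 = 86.62 → 87.

Cast on 501 stitches; work 1657 rows; contrast-panel cast-on 87 stitches.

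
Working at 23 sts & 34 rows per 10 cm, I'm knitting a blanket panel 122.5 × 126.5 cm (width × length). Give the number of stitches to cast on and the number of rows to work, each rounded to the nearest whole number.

Cast on 282 stitches and work 430 rows.

Stitch gauge = 23/10 = 2.3 sts/cm; 122.5 × 2.3 = 281.75 → 282 sts.
Row gauge = 34/10 = 3.4 rows/cm; 126.5 × 3.4 = 430.10 → 430 rows.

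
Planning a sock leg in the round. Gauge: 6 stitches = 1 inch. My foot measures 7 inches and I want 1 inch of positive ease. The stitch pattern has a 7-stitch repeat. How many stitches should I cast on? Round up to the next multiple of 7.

Finished = 7 + 1 = 8 inches.
6 / 1 = 6 sts/in.
8 × 6 = 48.00 sts.
Next multiple of 7: 49.

49 stitches.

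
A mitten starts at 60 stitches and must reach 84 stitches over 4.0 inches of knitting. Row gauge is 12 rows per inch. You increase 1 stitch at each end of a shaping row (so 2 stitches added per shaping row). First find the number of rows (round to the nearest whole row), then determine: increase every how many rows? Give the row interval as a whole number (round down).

Rows = 4.0 × 12 = 48.0 → 48 rows.
Stitches to add: 24 → 12 shaping rows (at 2 st each).
48 / 12 = 4.00 → every 4 rows.

Increase every 4th row.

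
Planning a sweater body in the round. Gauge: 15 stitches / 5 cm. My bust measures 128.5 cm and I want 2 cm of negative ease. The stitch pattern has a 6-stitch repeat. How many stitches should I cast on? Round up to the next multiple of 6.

Cast on 384 stitches.

Finished = 128.5 − 2 = 126.5 cm.
15 / 5 = 3 sts/cm.
126.5 × 3 = 379.50 sts.
Next multiple of 6: 384.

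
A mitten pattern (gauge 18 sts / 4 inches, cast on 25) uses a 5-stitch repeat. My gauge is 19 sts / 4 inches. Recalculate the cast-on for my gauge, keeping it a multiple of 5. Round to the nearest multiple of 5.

Cast on 25 stitches.

25 × 19 / 18 = 26.39.
Nearest multiple of 5: 25.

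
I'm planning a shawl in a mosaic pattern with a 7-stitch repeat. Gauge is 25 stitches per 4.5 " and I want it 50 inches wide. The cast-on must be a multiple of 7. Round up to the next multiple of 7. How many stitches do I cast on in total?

Cast on 280 stitches.

25 / 4.5 = 5.556 sts per inch.
50 × 5.556 = 277.78 sts.
Next multiple of 7: 280.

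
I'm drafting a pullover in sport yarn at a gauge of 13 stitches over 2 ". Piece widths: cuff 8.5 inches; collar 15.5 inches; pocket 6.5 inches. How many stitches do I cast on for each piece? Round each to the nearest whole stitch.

Rate = 13/2 = 6.5 sts per in.
cuff: 8.5 × 6.5 = 55.25 → 55.
collar: 15.5 × 6.5 = 100.75 → 101.
pocket: 6.5 × 6.5 = 42.25 → 42.

cuff 55; collar 101; pocket 42.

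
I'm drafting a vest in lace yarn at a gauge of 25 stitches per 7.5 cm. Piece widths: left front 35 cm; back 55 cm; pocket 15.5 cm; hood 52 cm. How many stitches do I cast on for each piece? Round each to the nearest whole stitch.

left front 117; back 183; pocket 52; hood 173.

Rate = 25/7.5 = 3.333 sts per cm.
left front: 35 × 3.333 = 116.67 → 117.
back: 55 × 3.333 = 183.33 → 183.
pocket: 15.5 × 3.333 = 51.67 → 52.
hood: 52 × 3.333 = 173.33 → 173.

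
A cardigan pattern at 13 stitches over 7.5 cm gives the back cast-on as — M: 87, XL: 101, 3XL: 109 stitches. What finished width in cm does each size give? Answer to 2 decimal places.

13/7.5 = 1.733 sts per cm.
M: 87 / 1.733 = 50.192 → 50.19 cm.
XL: 101 / 1.733 = 58.269 → 58.27 cm.
3XL: 109 / 1.733 = 62.885 → 62.88 cm.

M 50.19 cm; XL 58.27 cm; 3XL 62.88 cm.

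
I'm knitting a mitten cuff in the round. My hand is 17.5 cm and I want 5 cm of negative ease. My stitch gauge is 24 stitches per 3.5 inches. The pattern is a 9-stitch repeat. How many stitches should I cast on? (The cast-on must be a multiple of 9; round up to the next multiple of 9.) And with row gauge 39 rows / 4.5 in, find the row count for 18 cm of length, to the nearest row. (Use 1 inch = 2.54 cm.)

Cast on 36 stitches; work 61 rows.

Finished = 17.5 − 5 = 12.5 cm.
12.5 cm × 1/2.54 = 4.92 inches.
24/3.5 = 6.857 sts per in; 4.92 × 6.857 = 33.75 sts.
Next multiple of 9 → 36.
18 cm = 7.09 inches; × 8.667 = 61.42 → 61 rows.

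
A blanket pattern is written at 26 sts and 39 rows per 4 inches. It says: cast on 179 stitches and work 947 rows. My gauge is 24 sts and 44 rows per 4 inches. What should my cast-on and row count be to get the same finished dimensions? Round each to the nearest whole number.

Cast on 165 stitches; work 1068 rows.

Stitches: 179 × 24/26 = 165.23 → 165.
Rows: 947 × 44/39 = 1068.41 → 1068.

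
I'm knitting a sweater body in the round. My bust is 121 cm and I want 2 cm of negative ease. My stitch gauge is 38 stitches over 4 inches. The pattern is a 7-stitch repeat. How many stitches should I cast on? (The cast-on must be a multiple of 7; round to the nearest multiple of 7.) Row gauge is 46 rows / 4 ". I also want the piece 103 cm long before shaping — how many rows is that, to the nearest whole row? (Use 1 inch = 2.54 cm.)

Cast on 448 stitches; work 466 rows.

Finished = 121 − 2 = 119 cm.
119 cm × 1/2.54 = 46.85 inches.
38/4 = 9.5 sts per in; 46.85 × 9.5 = 445.08 sts.
Nearest multiple of 7 → 448.
103 cm = 40.55 inches; × 11.5 = 466.34 → 466 rows.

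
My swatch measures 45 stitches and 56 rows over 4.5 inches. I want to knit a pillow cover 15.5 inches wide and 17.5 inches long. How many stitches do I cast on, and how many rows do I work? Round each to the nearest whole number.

Stitch gauge = 45/4.5 = 10 sts/in; 15.5 × 10 = 155.00 → 155 sts.
Row gauge = 56/4.5 = 12.444 rows/in; 17.5 × 12.444 = 217.78 → 218 rows.

Cast on 155 stitches and work 218 rows.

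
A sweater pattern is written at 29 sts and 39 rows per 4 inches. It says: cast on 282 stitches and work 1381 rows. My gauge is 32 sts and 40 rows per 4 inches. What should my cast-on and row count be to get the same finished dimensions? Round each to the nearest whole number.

Stitches: 282 × 32/29 = 311.17 → 311.
Rows: 1381 × 40/39 = 1416.41 → 1416.

Cast on 311 stitches; work 1416 rows.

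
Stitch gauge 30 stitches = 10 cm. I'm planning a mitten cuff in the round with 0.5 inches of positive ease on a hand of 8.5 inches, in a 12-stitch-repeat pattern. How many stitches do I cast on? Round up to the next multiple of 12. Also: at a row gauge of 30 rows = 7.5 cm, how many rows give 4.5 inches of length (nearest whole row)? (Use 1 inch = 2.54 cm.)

Finished = 8.5 + 0.5 = 9 inches.
9 inches × 2.54 = 22.86 cm.
30/10 = 3 sts per cm; 22.86 × 3 = 68.58 sts.
Next multiple of 12 → 72.
4.5 inches = 11.43 cm; × 4 = 45.72 → 46 rows.

Cast on 72 stitches; work 46 rows.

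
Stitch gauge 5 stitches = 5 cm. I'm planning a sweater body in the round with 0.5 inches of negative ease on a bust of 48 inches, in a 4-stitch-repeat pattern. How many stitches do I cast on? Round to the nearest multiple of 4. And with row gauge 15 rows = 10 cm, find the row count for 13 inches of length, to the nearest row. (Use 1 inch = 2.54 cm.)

Finished = 48 − 0.5 = 47.5 inches.
47.5 inches × 2.54 = 120.65 cm.
5/5 = 1 sts per cm; 120.65 × 1 = 120.65 sts.
Nearest multiple of 4 → 120.
13 inches = 33.02 cm; × 1.5 = 49.53 → 50 rows.

Cast on 120 stitches; work 50 rows.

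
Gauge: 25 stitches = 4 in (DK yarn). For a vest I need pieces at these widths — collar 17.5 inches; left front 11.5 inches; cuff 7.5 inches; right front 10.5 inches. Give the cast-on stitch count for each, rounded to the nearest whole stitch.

collar 109; left front 72; cuff 47; right front 66.

Rate = 25/4 = 6.25 sts per in.
collar: 17.5 × 6.25 = 109.38 → 109.
left front: 11.5 × 6.25 = 71.88 → 72.
cuff: 7.5 × 6.25 = 46.88 → 47.
right front: 10.5 × 6.25 = 65.62 → 66.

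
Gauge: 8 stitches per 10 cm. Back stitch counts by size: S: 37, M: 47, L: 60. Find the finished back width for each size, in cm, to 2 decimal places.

8/10 = 0.8 sts per cm.
S: 37 / 0.8 = 46.250 → 46.25 cm.
M: 47 / 0.8 = 58.750 → 58.75 cm.
L: 60 / 0.8 = 75.000 → 75.00 cm.

S 46.25 cm; M 58.75 cm; L 75.00 cm.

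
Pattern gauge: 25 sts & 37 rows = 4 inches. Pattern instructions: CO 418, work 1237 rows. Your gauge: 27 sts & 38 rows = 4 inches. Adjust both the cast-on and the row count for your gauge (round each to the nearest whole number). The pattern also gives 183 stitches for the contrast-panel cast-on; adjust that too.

Cast on 451 stitches; work 1270 rows; contrast-panel cast-on 198 stitches.

Stitches: 418 × 27/25 = 451.44 → 451.
Rows: 1237 × 38/37 = 1270.43 → 1270.
contrast-panel cast-on: 183 × 27/25 = 197.64 → 198.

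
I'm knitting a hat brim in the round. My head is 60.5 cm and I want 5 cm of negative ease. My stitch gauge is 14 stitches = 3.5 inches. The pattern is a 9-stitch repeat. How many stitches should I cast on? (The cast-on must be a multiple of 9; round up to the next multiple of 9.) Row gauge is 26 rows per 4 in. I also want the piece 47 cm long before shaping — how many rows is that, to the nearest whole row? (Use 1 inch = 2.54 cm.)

Cast on 90 stitches; work 120 rows.

Finished = 60.5 − 5 = 55.5 cm.
55.5 cm × 1/2.54 = 21.85 inches.
14/3.5 = 4 sts per in; 21.85 × 4 = 87.40 sts.
Next multiple of 9 → 90.
47 cm = 18.50 inches; × 6.5 = 120.28 → 120 rows.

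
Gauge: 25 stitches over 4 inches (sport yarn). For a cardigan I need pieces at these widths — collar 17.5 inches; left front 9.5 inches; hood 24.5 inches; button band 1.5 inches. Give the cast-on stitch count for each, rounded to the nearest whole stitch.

collar 109; left front 59; hood 153; button band 9.

Rate = 25/4 = 6.25 sts per in.
collar: 17.5 × 6.25 = 109.38 → 109.
left front: 9.5 × 6.25 = 59.38 → 59.
hood: 24.5 × 6.25 = 153.12 → 153.
button band: 1.5 × 6.25 = 9.38 → 9.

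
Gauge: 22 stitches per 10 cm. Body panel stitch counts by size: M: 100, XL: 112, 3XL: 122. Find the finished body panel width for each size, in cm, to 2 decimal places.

M 45.45 cm; XL 50.91 cm; 3XL 55.45 cm.

22/10 = 2.2 sts per cm.
M: 100 / 2.2 = 45.455 → 45.45 cm.
XL: 112 / 2.2 = 50.909 → 50.91 cm.
3XL: 122 / 2.2 = 55.455 → 55.45 cm.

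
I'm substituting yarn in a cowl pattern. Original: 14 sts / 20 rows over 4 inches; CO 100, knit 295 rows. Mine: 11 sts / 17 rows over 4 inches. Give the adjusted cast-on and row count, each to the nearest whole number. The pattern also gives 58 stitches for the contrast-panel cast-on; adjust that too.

Stitches: 100 × 11/14 = 78.57 → 79.
Rows: 295 × 17/20 = 250.75 → 251.
contrast-panel cast-on: 58 × 11/14 = 45.57 → 46.

Cast on 79 stitches; work 251 rows; contrast-panel cast-on 46 stitches.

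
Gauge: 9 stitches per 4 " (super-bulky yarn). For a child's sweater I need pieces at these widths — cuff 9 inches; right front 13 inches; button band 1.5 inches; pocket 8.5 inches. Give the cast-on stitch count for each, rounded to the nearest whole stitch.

cuff 20; right front 29; button band 3; pocket 19.

Rate = 9/4 = 2.25 sts per in.
cuff: 9 × 2.25 = 20.25 → 20.
right front: 13 × 2.25 = 29.25 → 29.
button band: 1.5 × 2.25 = 3.38 → 3.
pocket: 8.5 × 2.25 = 19.12 → 19.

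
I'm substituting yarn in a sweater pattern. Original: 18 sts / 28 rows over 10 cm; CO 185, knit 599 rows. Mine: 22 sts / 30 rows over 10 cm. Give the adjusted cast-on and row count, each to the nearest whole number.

Cast on 226 stitches; work 642 rows.

Stitches: 185 × 22/18 = 226.11 → 226.
Rows: 599 × 30/28 = 641.79 → 642.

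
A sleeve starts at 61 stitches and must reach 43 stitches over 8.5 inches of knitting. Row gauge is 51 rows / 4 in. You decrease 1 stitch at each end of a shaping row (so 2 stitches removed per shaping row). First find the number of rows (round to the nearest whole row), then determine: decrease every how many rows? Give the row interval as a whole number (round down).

Decrease every 12th row.

Rows = 8.5 × 12.75 = 108.4 → 108 rows.
Stitches to remove: 18 → 9 shaping rows (at 2 st each).
108 / 9 = 12.00 → every 12 rows.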